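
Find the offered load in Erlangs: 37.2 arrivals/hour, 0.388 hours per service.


Offered load a = lambda * E[S] = 37.2 * 0.388 = 14.43 Erlangs

14.43 Erlangs


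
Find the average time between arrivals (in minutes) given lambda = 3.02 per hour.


Mean interarrival time = 60/lambda = 60/3.02 = 19.87 minutes

19.87 minutes


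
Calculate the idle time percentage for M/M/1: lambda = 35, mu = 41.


Idle fraction = (1 - rho) * 100 = (1 - 35/41) * 100 = 14.6%

14.6%


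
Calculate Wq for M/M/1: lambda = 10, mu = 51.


rho = 10/51; Wq = rho/(mu - lambda) = 0.0048 hours

0.0048 hours


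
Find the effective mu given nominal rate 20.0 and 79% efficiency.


Effective rate = mu * efficiency = 20.0 * 0.79 = 15.8 per hour

15.8 per hour


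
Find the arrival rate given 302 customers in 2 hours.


lambda = total arrivals / time = 302 / 2 = 151.0 per hour

151.0 per hour


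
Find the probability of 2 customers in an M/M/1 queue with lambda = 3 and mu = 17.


rho = 3/17; P(n) = (1-rho)*rho^n = (1-3/17)*(3/17)^2 = 0.0256

0.0256


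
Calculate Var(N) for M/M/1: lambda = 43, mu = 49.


rho = 43/49; Var(N) = rho/(1-rho)^2 = 58.53

58.53


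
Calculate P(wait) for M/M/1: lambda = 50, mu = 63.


P(wait) = rho = lambda/mu = 50/63 = 0.7937

0.7937


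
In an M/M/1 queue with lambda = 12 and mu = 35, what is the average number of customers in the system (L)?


rho = 12/35; L = rho/(1-rho) = 0.52

0.52


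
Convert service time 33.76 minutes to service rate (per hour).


mu = 60 / avg_service_time = 60 / 33.76 = 1.78 per hour

1.78 per hour


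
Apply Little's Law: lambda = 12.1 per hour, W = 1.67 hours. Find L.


L = lambda * W = 12.1 * 1.67 = 20.21

20.21


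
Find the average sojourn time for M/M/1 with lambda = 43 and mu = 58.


W = 1/(mu - lambda) = 1/(58 - 43) = 0.0667 hours

0.0667 hours


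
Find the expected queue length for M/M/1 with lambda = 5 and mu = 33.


rho = 5/33; Lq = rho^2/(1-rho) = 0.03

0.03


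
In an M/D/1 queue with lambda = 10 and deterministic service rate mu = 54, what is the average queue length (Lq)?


M/D/1: Lq = rho^2 / (2*(1-rho)) where rho = 10/54; Lq = 0.02

0.02


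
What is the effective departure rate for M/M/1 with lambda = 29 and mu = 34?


For a stable queue (lambda < mu), throughput = lambda = 29 per hour

29 per hour


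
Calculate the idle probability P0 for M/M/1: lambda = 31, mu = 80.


P0 = 1 - rho = 1 - 31/80 = 0.6125

0.6125


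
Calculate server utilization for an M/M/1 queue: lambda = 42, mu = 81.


rho = lambda/mu = 42/81 = 0.5185

0.5185


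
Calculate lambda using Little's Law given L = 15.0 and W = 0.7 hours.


lambda = L / W = 15.0 / 0.7 = 21.43 per hour

21.43 per hour


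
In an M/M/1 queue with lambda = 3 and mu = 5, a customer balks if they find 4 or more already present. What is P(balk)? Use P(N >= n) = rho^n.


P(N >= 4) = rho^4 = (3/5)^4 = 0.1296

0.1296


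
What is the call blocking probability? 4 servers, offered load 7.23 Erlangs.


B(N,A) = (A^N/N!) / sum(A^k/k!, k=0..N) with N=4, A=7.23 = 0.5391

0.5391


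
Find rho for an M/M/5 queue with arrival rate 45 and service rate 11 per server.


rho = lambda/(c*mu) = 45/(5*11) = 0.8182

0.8182


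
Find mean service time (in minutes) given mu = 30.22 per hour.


Mean service time = 60/mu = 60/30.22 = 1.99 minutes

1.99 minutes


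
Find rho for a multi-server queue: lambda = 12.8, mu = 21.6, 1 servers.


rho = lambda / (c * mu) = 12.8 / (1 * 21.6) = 0.5926

0.5926


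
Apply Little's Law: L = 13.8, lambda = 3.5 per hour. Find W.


W = L / lambda = 13.8 / 3.5 = 3.9429 hours

3.9429 hours


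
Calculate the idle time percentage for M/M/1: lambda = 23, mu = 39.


Idle fraction = (1 - rho) * 100 = (1 - 23/39) * 100 = 41.0%

41.0%


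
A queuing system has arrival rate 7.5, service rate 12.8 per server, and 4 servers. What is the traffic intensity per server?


rho = lambda / (c * mu) = 7.5 / (4 * 12.8) = 0.1465

0.1465


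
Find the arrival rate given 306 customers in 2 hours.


lambda = total arrivals / time = 306 / 2 = 153.0 per hour

153.0 per hour


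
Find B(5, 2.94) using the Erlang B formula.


B(N,A) = (A^N/N!) / sum(A^k/k!, k=0..N) with N=5, A=2.94 = 0.105

0.105


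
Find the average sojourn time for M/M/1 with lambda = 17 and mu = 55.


W = 1/(mu - lambda) = 1/(55 - 17) = 0.0263 hours

0.0263 hours


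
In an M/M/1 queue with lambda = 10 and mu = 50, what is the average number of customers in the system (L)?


rho = 10/50; L = rho/(1-rho) = 0.25

0.25


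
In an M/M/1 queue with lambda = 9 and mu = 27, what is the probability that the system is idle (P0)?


P0 = 1 - rho = 1 - 9/27 = 0.6667

0.6667


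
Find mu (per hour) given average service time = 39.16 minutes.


mu = 60 / avg_service_time = 60 / 39.16 = 1.53 per hour

1.53 per hour


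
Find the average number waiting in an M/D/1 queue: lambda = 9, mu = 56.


M/D/1: Lq = rho^2 / (2*(1-rho)) where rho = 9/56; Lq = 0.02

0.02


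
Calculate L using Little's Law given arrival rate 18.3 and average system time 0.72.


L = lambda * W = 18.3 * 0.72 = 13.18

13.18


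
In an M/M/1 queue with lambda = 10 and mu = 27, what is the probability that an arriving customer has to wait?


P(wait) = rho = lambda/mu = 10/27 = 0.3704

0.3704


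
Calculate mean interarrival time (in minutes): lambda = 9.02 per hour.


Mean interarrival time = 60/lambda = 60/9.02 = 6.65 minutes

6.65 minutes


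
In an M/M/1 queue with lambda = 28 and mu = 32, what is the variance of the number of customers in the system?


rho = 28/32; Var(N) = rho/(1-rho)^2 = 56.0

56.0


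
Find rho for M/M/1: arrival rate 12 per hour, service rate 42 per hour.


rho = lambda/mu = 12/42 = 0.2857

0.2857


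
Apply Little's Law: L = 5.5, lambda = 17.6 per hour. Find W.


W = L / lambda = 5.5 / 17.6 = 0.3125 hours

0.3125 hours


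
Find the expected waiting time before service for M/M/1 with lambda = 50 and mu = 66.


rho = 50/66; Wq = rho/(mu - lambda) = 0.0473 hours

0.0473 hours


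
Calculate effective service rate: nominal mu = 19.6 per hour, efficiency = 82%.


Effective rate = mu * efficiency = 19.6 * 0.82 = 16.07 per hour

16.07 per hour


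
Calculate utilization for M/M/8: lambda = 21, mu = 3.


rho = lambda/(c*mu) = 21/(8*3) = 0.875

0.875


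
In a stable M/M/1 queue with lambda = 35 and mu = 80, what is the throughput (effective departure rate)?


For a stable queue (lambda < mu), throughput = lambda = 35 per hour

35 per hour


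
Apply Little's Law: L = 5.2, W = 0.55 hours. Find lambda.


lambda = L / W = 5.2 / 0.55 = 9.45 per hour

9.45 per hour


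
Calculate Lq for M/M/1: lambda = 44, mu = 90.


rho = 44/90; Lq = rho^2/(1-rho) = 0.47

0.47


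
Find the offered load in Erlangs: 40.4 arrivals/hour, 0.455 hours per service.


Offered load a = lambda * E[S] = 40.4 * 0.455 = 18.38 Erlangs

18.38 Erlangs


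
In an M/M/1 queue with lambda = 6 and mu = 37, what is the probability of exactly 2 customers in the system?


rho = 6/37; P(n) = (1-rho)*rho^n = (1-6/37)*(6/37)^2 = 0.022

0.022


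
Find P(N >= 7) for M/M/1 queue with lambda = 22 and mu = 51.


P(N >= 7) = rho^7 = (22/51)^7 = 0.0028

0.0028


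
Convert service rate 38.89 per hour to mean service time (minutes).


Mean service time = 60/mu = 60/38.89 = 1.54 minutes

1.54 minutes


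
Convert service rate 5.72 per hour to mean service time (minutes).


Mean service time = 60/mu = 60/5.72 = 10.49 minutes

10.49 minutes


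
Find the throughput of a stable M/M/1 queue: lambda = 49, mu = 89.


For a stable queue (lambda < mu), throughput = lambda = 49 per hour

49 per hour


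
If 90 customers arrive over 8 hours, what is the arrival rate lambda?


lambda = total arrivals / time = 90 / 8 = 11.25 per hour

11.25 per hour


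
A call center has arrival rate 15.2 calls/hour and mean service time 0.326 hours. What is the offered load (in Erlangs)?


Offered load a = lambda * E[S] = 15.2 * 0.326 = 4.96 Erlangs

4.96 Erlangs


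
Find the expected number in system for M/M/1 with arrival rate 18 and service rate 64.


rho = 18/64; L = rho/(1-rho) = 0.39

0.39


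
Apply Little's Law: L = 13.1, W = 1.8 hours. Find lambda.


lambda = L / W = 13.1 / 1.8 = 7.28 per hour

7.28 per hour


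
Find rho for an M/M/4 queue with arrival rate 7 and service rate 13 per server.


rho = lambda/(c*mu) = 7/(4*13) = 0.1346

0.1346


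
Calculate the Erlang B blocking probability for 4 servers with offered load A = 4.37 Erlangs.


B(N,A) = (A^N/N!) / sum(A^k/k!, k=0..N) with N=4, A=4.37 = 0.3452

0.3452


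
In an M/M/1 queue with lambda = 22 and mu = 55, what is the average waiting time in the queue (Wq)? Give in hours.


rho = 22/55; Wq = rho/(mu - lambda) = 0.0121 hours

0.0121 hours


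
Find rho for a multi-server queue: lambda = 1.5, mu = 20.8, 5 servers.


rho = lambda / (c * mu) = 1.5 / (5 * 20.8) = 0.0144

0.0144


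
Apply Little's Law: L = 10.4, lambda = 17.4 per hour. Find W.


W = L / lambda = 10.4 / 17.4 = 0.5977 hours

0.5977 hours


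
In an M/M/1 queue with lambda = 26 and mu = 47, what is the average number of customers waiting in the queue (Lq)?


rho = 26/47; Lq = rho^2/(1-rho) = 0.68

0.68


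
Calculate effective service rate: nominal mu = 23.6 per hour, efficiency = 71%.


Effective rate = mu * efficiency = 23.6 * 0.71 = 16.76 per hour

16.76 per hour


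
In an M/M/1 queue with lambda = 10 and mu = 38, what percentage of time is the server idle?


Idle fraction = (1 - rho) * 100 = (1 - 10/38) * 100 = 73.7%

73.7%


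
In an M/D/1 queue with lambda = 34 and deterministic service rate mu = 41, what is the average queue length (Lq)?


M/D/1: Lq = rho^2 / (2*(1-rho)) where rho = 34/41; Lq = 2.01

2.01


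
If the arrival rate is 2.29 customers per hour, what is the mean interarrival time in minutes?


Mean interarrival time = 60/lambda = 60/2.29 = 26.2 minutes

26.2 minutes


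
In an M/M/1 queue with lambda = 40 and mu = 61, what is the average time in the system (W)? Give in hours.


W = 1/(mu - lambda) = 1/(61 - 40) = 0.0476 hours

0.0476 hours


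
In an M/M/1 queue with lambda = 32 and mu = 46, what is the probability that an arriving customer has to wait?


P(wait) = rho = lambda/mu = 32/46 = 0.6957

0.6957


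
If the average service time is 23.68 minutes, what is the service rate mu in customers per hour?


mu = 60 / avg_service_time = 60 / 23.68 = 2.53 per hour

2.53 per hour


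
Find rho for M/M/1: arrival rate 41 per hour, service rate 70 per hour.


rho = lambda/mu = 41/70 = 0.5857

0.5857


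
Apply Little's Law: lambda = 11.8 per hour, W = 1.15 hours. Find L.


L = lambda * W = 11.8 * 1.15 = 13.57

13.57


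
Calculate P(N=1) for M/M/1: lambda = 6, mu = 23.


rho = 6/23; P(n) = (1-rho)*rho^n = (1-6/23)*(6/23)^1 = 0.1928

0.1928


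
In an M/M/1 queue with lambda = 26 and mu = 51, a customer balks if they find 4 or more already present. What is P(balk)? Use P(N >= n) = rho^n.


P(N >= 4) = rho^4 = (26/51)^4 = 0.0675

0.0675


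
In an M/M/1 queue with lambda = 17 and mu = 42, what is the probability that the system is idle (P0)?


P0 = 1 - rho = 1 - 17/42 = 0.5952

0.5952


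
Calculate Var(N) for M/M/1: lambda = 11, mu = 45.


rho = 11/45; Var(N) = rho/(1-rho)^2 = 0.43

0.43


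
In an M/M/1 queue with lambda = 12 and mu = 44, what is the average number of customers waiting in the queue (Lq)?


rho = 12/44; Lq = rho^2/(1-rho) = 0.1

0.1


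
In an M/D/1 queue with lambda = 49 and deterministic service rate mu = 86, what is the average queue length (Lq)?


M/D/1: Lq = rho^2 / (2*(1-rho)) where rho = 49/86; Lq = 0.38

0.38


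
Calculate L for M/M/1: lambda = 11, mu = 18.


rho = 11/18; L = rho/(1-rho) = 1.57

1.57


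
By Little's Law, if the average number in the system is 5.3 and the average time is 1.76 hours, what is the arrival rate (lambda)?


lambda = L / W = 5.3 / 1.76 = 3.01 per hour

3.01 per hour


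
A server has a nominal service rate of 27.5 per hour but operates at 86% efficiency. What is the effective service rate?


Effective rate = mu * efficiency = 27.5 * 0.86 = 23.65 per hour

23.65 per hour


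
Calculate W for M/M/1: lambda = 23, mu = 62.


W = 1/(mu - lambda) = 1/(62 - 23) = 0.0256 hours

0.0256 hours


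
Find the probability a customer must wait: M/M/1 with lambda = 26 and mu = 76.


P(wait) = rho = lambda/mu = 26/76 = 0.3421

0.3421


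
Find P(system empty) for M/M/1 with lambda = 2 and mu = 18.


P0 = 1 - rho = 1 - 2/18 = 0.8889

0.8889


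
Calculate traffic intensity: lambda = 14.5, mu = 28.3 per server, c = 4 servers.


rho = lambda / (c * mu) = 14.5 / (4 * 28.3) = 0.1281

0.1281


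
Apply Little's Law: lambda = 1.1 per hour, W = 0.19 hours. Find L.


L = lambda * W = 1.1 * 0.19 = 0.21

0.21


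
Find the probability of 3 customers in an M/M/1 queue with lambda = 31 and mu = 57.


rho = 31/57; P(n) = (1-rho)*rho^n = (1-31/57)*(31/57)^3 = 0.0734

0.0734


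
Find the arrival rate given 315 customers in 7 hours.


lambda = total arrivals / time = 315 / 7 = 45.0 per hour

45.0 per hour


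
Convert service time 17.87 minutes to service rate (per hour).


mu = 60 / avg_service_time = 60 / 17.87 = 3.36 per hour

3.36 per hour


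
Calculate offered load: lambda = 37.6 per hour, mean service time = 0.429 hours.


Offered load a = lambda * E[S] = 37.6 * 0.429 = 16.13 Erlangs

16.13 Erlangs


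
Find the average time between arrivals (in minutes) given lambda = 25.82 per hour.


Mean interarrival time = 60/lambda = 60/25.82 = 2.32 minutes

2.32 minutes


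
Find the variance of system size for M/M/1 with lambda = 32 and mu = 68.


rho = 32/68; Var(N) = rho/(1-rho)^2 = 1.68

1.68


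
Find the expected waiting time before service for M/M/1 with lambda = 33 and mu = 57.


rho = 33/57; Wq = rho/(mu - lambda) = 0.0241 hours

0.0241 hours


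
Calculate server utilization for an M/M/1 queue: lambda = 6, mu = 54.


rho = lambda/mu = 6/54 = 0.1111

0.1111


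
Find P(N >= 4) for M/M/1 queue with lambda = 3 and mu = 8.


P(N >= 4) = rho^4 = (3/8)^4 = 0.0198

0.0198


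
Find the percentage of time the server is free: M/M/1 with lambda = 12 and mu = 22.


Idle fraction = (1 - rho) * 100 = (1 - 12/22) * 100 = 45.5%

45.5%


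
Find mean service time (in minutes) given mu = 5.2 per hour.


Mean service time = 60/mu = 60/5.2 = 11.54 minutes

11.54 minutes


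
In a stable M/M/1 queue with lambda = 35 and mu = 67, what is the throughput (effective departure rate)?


For a stable queue (lambda < mu), throughput = lambda = 35 per hour

35 per hour


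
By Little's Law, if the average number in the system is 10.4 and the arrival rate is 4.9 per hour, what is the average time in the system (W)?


W = L / lambda = 10.4 / 4.9 = 2.1224 hours

2.1224 hours


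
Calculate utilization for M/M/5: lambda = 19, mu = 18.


rho = lambda/(c*mu) = 19/(5*18) = 0.2111

0.2111


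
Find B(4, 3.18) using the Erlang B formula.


B(N,A) = (A^N/N!) / sum(A^k/k!, k=0..N) with N=4, A=3.18 = 0.226

0.226


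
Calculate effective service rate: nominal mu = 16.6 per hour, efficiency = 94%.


Effective rate = mu * efficiency = 16.6 * 0.94 = 15.6 per hour

15.6 per hour


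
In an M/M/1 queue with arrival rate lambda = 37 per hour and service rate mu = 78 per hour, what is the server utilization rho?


rho = lambda/mu = 37/78 = 0.4744

0.4744


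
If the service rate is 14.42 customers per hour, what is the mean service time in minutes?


Mean service time = 60/mu = 60/14.42 = 4.16 minutes

4.16 minutes


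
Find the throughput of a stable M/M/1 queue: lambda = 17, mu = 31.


For a stable queue (lambda < mu), throughput = lambda = 17 per hour

17 per hour


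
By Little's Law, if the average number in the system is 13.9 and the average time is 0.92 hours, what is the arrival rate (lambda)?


lambda = L / W = 13.9 / 0.92 = 15.11 per hour

15.11 per hour


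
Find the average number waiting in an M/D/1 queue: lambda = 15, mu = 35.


M/D/1: Lq = rho^2 / (2*(1-rho)) where rho = 15/35; Lq = 0.16

0.16


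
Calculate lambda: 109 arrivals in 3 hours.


lambda = total arrivals / time = 109 / 3 = 36.33 per hour

36.33 per hour


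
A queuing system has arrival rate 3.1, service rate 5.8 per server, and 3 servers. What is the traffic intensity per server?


rho = lambda / (c * mu) = 3.1 / (3 * 5.8) = 0.1782

0.1782


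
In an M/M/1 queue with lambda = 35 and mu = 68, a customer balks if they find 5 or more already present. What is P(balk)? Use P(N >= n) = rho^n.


P(N >= 5) = rho^5 = (35/68)^5 = 0.0361

0.0361


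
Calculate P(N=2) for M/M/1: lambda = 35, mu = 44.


rho = 35/44; P(n) = (1-rho)*rho^n = (1-35/44)*(35/44)^2 = 0.1294

0.1294


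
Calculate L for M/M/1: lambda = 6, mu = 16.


rho = 6/16; L = rho/(1-rho) = 0.6

0.6


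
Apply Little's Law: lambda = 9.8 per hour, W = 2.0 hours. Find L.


L = lambda * W = 9.8 * 2.0 = 19.6

19.6


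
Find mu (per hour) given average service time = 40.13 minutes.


mu = 60 / avg_service_time = 60 / 40.13 = 1.5 per hour

1.5 per hour


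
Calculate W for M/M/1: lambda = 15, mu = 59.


W = 1/(mu - lambda) = 1/(59 - 15) = 0.0227 hours

0.0227 hours


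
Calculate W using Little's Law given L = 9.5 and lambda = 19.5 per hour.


W = L / lambda = 9.5 / 19.5 = 0.4872 hours

0.4872 hours


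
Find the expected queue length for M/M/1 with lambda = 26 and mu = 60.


rho = 26/60; Lq = rho^2/(1-rho) = 0.33

0.33


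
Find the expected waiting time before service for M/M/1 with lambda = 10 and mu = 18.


rho = 10/18; Wq = rho/(mu - lambda) = 0.0694 hours

0.0694 hours


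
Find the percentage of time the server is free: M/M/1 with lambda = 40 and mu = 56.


Idle fraction = (1 - rho) * 100 = (1 - 40/56) * 100 = 28.6%

28.6%


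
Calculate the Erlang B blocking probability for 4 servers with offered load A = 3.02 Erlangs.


B(N,A) = (A^N/N!) / sum(A^k/k!, k=0..N) with N=4, A=3.02 = 0.2083

0.2083


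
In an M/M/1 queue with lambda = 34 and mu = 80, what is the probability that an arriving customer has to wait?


P(wait) = rho = lambda/mu = 34/80 = 0.425

0.425


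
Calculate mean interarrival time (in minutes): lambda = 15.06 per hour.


Mean interarrival time = 60/lambda = 60/15.06 = 3.98 minutes

3.98 minutes


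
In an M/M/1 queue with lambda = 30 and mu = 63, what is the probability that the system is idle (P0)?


P0 = 1 - rho = 1 - 30/63 = 0.5238

0.5238


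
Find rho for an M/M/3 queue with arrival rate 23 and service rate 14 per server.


rho = lambda/(c*mu) = 23/(3*14) = 0.5476

0.5476


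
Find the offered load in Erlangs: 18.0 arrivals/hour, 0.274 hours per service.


Offered load a = lambda * E[S] = 18.0 * 0.274 = 4.93 Erlangs

4.93 Erlangs


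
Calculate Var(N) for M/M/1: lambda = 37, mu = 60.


rho = 37/60; Var(N) = rho/(1-rho)^2 = 4.2

4.2


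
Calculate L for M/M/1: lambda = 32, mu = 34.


rho = 32/34; L = rho/(1-rho) = 16.0

16.0


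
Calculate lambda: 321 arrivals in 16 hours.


lambda = total arrivals / time = 321 / 16 = 20.06 per hour

20.06 per hour


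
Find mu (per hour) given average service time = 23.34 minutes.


mu = 60 / avg_service_time = 60 / 23.34 = 2.57 per hour

2.57 per hour


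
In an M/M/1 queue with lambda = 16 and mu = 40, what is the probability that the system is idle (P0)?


P0 = 1 - rho = 1 - 16/40 = 0.6

0.6


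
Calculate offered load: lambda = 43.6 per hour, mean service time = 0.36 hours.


Offered load a = lambda * E[S] = 43.6 * 0.36 = 15.7 Erlangs

15.7 Erlangs


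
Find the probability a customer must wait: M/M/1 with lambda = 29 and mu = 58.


P(wait) = rho = lambda/mu = 29/58 = 0.5

0.5


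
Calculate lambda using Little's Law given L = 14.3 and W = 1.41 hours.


lambda = L / W = 14.3 / 1.41 = 10.14 per hour

10.14 per hour


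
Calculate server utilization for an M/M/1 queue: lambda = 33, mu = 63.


rho = lambda/mu = 33/63 = 0.5238

0.5238


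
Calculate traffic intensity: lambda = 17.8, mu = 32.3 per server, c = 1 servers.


rho = lambda / (c * mu) = 17.8 / (1 * 32.3) = 0.5511

0.5511


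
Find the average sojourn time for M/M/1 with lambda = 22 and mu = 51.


W = 1/(mu - lambda) = 1/(51 - 22) = 0.0345 hours

0.0345 hours


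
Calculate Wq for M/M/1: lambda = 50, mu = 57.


rho = 50/57; Wq = rho/(mu - lambda) = 0.1253 hours

0.1253 hours


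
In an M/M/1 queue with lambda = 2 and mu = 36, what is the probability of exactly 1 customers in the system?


rho = 2/36; P(n) = (1-rho)*rho^n = (1-2/36)*(2/36)^1 = 0.0525

0.0525


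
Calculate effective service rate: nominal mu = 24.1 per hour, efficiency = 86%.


Effective rate = mu * efficiency = 24.1 * 0.86 = 20.73 per hour

20.73 per hour


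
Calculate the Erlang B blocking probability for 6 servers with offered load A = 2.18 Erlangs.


B(N,A) = (A^N/N!) / sum(A^k/k!, k=0..N) with N=6, A=2.18 = 0.017

0.017


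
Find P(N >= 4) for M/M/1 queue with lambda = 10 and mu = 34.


P(N >= 4) = rho^4 = (10/34)^4 = 0.0075

0.0075


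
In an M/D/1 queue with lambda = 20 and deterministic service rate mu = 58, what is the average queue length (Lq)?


M/D/1: Lq = rho^2 / (2*(1-rho)) where rho = 20/58; Lq = 0.09

0.09


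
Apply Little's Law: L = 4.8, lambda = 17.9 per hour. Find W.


W = L / lambda = 4.8 / 17.9 = 0.2682 hours

0.2682 hours


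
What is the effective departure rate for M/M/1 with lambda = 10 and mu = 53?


For a stable queue (lambda < mu), throughput = lambda = 10 per hour

10 per hour


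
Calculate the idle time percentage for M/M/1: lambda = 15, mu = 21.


Idle fraction = (1 - rho) * 100 = (1 - 15/21) * 100 = 28.6%

28.6%


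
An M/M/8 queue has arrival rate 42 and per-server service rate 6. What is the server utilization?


rho = lambda/(c*mu) = 42/(8*6) = 0.875

0.875


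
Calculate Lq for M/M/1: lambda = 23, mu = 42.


rho = 23/42; Lq = rho^2/(1-rho) = 0.66

0.66


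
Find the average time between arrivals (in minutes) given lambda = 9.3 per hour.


Mean interarrival time = 60/lambda = 60/9.3 = 6.45 minutes

6.45 minutes


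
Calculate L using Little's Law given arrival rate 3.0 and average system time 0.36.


L = lambda * W = 3.0 * 0.36 = 1.08

1.08


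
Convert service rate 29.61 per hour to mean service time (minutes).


Mean service time = 60/mu = 60/29.61 = 2.03 minutes

2.03 minutes


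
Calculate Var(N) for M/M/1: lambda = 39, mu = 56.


rho = 39/56; Var(N) = rho/(1-rho)^2 = 7.56

7.56


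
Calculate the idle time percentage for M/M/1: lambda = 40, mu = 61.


Idle fraction = (1 - rho) * 100 = (1 - 40/61) * 100 = 34.4%

34.4%


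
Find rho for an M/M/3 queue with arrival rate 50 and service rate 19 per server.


rho = lambda/(c*mu) = 50/(3*19) = 0.8772

0.8772


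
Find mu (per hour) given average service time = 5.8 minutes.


mu = 60 / avg_service_time = 60 / 5.8 = 10.34 per hour

10.34 per hour


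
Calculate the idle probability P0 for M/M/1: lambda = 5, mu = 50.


P0 = 1 - rho = 1 - 5/50 = 0.9

0.9


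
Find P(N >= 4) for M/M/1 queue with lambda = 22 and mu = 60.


P(N >= 4) = rho^4 = (22/60)^4 = 0.0181

0.0181


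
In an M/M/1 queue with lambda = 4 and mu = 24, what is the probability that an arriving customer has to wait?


P(wait) = rho = lambda/mu = 4/24 = 0.1667

0.1667


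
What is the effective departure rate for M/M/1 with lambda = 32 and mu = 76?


For a stable queue (lambda < mu), throughput = lambda = 32 per hour

32 per hour


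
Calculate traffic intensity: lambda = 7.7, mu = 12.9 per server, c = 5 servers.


rho = lambda / (c * mu) = 7.7 / (5 * 12.9) = 0.1194

0.1194


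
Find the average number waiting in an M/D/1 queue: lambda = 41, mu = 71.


M/D/1: Lq = rho^2 / (2*(1-rho)) where rho = 41/71; Lq = 0.39

0.39


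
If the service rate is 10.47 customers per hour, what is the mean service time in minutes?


Mean service time = 60/mu = 60/10.47 = 5.73 minutes

5.73 minutes


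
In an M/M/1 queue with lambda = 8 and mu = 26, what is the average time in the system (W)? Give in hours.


W = 1/(mu - lambda) = 1/(26 - 8) = 0.0556 hours

0.0556 hours


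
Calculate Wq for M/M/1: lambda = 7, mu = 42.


rho = 7/42; Wq = rho/(mu - lambda) = 0.0048 hours

0.0048 hours


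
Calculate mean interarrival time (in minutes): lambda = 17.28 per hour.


Mean interarrival time = 60/lambda = 60/17.28 = 3.47 minutes

3.47 minutes


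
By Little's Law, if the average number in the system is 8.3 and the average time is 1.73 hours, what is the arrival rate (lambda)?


lambda = L / W = 8.3 / 1.73 = 4.8 per hour

4.8 per hour


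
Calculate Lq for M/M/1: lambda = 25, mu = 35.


rho = 25/35; Lq = rho^2/(1-rho) = 1.79

1.79


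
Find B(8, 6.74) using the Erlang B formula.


B(N,A) = (A^N/N!) / sum(A^k/k!, k=0..N) with N=8, A=6.74 = 0.1639

0.1639


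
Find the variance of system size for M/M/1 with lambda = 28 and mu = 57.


rho = 28/57; Var(N) = rho/(1-rho)^2 = 1.9

1.9


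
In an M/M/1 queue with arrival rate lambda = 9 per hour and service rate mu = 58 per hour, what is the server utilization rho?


rho = lambda/mu = 9/58 = 0.1552

0.1552


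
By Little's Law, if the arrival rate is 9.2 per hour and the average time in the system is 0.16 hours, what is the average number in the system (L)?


L = lambda * W = 9.2 * 0.16 = 1.47

1.47


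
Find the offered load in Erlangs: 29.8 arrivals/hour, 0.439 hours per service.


Offered load a = lambda * E[S] = 29.8 * 0.439 = 13.08 Erlangs

13.08 Erlangs


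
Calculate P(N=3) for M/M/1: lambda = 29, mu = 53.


rho = 29/53; P(n) = (1-rho)*rho^n = (1-29/53)*(29/53)^3 = 0.0742

0.0742


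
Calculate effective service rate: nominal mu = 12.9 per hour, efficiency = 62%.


Effective rate = mu * efficiency = 12.9 * 0.62 = 8.0 per hour

8.0 per hour


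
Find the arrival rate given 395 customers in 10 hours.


lambda = total arrivals / time = 395 / 10 = 39.5 per hour

39.5 per hour


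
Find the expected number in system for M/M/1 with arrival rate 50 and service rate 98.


rho = 50/98; L = rho/(1-rho) = 1.04

1.04


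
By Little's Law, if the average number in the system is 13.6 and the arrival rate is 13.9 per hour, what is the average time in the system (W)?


W = L / lambda = 13.6 / 13.9 = 0.9784 hours

0.9784 hours


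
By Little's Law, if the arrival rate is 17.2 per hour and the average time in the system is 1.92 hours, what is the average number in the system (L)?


L = lambda * W = 17.2 * 1.92 = 33.02

33.02


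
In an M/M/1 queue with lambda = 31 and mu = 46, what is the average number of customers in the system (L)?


rho = 31/46; L = rho/(1-rho) = 2.07

2.07


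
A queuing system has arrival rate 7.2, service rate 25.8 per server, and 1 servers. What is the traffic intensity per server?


rho = lambda / (c * mu) = 7.2 / (1 * 25.8) = 0.2791

0.2791


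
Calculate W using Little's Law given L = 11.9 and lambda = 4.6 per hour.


W = L / lambda = 11.9 / 4.6 = 2.587 hours

2.587 hours


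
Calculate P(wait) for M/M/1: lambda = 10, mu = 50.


P(wait) = rho = lambda/mu = 10/50 = 0.2

0.2


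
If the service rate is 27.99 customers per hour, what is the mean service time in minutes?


Mean service time = 60/mu = 60/27.99 = 2.14 minutes

2.14 minutes


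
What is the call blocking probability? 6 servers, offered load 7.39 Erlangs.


B(N,A) = (A^N/N!) / sum(A^k/k!, k=0..N) with N=6, A=7.39 = 0.3551

0.3551


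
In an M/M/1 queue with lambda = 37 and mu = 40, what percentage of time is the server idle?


Idle fraction = (1 - rho) * 100 = (1 - 37/40) * 100 = 7.5%

7.5%


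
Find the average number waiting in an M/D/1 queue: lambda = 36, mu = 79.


M/D/1: Lq = rho^2 / (2*(1-rho)) where rho = 36/79; Lq = 0.19

0.19


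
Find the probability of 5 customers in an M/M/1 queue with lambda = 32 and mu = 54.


rho = 32/54; P(n) = (1-rho)*rho^n = (1-32/54)*(32/54)^5 = 0.0298

0.0298


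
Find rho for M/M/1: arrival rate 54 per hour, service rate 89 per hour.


rho = lambda/mu = 54/89 = 0.6067

0.6067


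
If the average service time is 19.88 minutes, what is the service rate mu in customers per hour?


mu = 60 / avg_service_time = 60 / 19.88 = 3.02 per hour

3.02 per hour


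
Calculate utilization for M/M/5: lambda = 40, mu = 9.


rho = lambda/(c*mu) = 40/(5*9) = 0.8889

0.8889


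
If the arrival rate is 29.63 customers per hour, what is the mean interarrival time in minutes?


Mean interarrival time = 60/lambda = 60/29.63 = 2.02 minutes

2.02 minutes


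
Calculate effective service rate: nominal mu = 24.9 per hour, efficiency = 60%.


Effective rate = mu * efficiency = 24.9 * 0.6 = 14.94 per hour

14.94 per hour


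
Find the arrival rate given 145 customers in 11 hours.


lambda = total arrivals / time = 145 / 11 = 13.18 per hour

13.18 per hour


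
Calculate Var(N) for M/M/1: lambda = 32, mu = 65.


rho = 32/65; Var(N) = rho/(1-rho)^2 = 1.91

1.91


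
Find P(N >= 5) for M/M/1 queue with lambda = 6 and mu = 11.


P(N >= 5) = rho^5 = (6/11)^5 = 0.0483

0.0483


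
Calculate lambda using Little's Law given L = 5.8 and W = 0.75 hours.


lambda = L / W = 5.8 / 0.75 = 7.73 per hour

7.73 per hour


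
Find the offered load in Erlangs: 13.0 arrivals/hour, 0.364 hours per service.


Offered load a = lambda * E[S] = 13.0 * 0.364 = 4.73 Erlangs

4.73 Erlangs


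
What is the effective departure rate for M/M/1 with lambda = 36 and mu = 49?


For a stable queue (lambda < mu), throughput = lambda = 36 per hour

36 per hour


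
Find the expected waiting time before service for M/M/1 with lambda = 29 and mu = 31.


rho = 29/31; Wq = rho/(mu - lambda) = 0.4677 hours

0.4677 hours


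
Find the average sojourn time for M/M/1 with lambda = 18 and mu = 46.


W = 1/(mu - lambda) = 1/(46 - 18) = 0.0357 hours

0.0357 hours


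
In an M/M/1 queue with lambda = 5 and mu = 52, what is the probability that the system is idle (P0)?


P0 = 1 - rho = 1 - 5/52 = 0.9038

0.9038


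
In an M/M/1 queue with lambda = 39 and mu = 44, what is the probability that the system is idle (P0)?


P0 = 1 - rho = 1 - 39/44 = 0.1136

0.1136


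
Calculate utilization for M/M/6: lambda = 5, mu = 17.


rho = lambda/(c*mu) = 5/(6*17) = 0.049

0.049


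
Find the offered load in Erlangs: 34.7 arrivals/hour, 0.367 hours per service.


Offered load a = lambda * E[S] = 34.7 * 0.367 = 12.73 Erlangs

12.73 Erlangs


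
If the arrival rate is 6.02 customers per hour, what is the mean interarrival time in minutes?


Mean interarrival time = 60/lambda = 60/6.02 = 9.97 minutes

9.97 minutes


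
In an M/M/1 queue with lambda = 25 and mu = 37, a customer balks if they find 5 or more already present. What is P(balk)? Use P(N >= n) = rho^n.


P(N >= 5) = rho^5 = (25/37)^5 = 0.1408

0.1408


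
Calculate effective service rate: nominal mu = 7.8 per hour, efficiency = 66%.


Effective rate = mu * efficiency = 7.8 * 0.66 = 5.15 per hour

5.15 per hour


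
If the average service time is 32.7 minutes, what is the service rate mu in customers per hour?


mu = 60 / avg_service_time = 60 / 32.7 = 1.83 per hour

1.83 per hour


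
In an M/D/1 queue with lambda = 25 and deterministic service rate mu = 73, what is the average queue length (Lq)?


M/D/1: Lq = rho^2 / (2*(1-rho)) where rho = 25/73; Lq = 0.09

0.09


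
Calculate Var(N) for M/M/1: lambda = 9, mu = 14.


rho = 9/14; Var(N) = rho/(1-rho)^2 = 5.04

5.04


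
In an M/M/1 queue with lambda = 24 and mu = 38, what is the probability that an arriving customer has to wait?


P(wait) = rho = lambda/mu = 24/38 = 0.6316

0.6316


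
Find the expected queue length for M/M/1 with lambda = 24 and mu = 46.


rho = 24/46; Lq = rho^2/(1-rho) = 0.57

0.57


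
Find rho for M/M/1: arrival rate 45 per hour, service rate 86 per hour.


rho = lambda/mu = 45/86 = 0.5233

0.5233


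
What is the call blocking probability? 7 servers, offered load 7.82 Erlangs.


B(N,A) = (A^N/N!) / sum(A^k/k!, k=0..N) with N=7, A=7.82 = 0.2979

0.2979


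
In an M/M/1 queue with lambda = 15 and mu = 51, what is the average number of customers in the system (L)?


rho = 15/51; L = rho/(1-rho) = 0.42

0.42


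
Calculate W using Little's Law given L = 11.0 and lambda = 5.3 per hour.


W = L / lambda = 11.0 / 5.3 = 2.0755 hours

2.0755 hours


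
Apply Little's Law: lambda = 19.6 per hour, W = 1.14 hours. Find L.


L = lambda * W = 19.6 * 1.14 = 22.34

22.34


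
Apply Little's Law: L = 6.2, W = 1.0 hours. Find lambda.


lambda = L / W = 6.2 / 1.0 = 6.2 per hour

6.2 per hour


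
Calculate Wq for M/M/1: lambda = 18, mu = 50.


rho = 18/50; Wq = rho/(mu - lambda) = 0.0113 hours

0.0113 hours


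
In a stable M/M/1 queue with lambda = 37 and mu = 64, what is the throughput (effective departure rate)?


For a stable queue (lambda < mu), throughput = lambda = 37 per hour

37 per hour


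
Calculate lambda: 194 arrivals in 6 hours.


lambda = total arrivals / time = 194 / 6 = 32.33 per hour

32.33 per hour


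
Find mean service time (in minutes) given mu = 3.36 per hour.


Mean service time = 60/mu = 60/3.36 = 17.86 minutes

17.86 minutes


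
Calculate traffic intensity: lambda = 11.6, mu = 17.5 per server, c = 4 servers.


rho = lambda / (c * mu) = 11.6 / (4 * 17.5) = 0.1657

0.1657


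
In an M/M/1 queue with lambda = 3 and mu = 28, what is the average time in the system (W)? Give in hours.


W = 1/(mu - lambda) = 1/(28 - 3) = 0.04 hours

0.04 hours


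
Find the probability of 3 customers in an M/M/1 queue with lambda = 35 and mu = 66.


rho = 35/66; P(n) = (1-rho)*rho^n = (1-35/66)*(35/66)^3 = 0.07

0.07


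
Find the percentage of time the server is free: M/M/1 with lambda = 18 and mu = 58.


Idle fraction = (1 - rho) * 100 = (1 - 18/58) * 100 = 69.0%

69.0%


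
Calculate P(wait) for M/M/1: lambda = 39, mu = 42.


P(wait) = rho = lambda/mu = 39/42 = 0.9286

0.9286


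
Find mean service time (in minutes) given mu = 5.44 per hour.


Mean service time = 60/mu = 60/5.44 = 11.03 minutes

11.03 minutes


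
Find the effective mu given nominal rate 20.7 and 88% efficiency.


Effective rate = mu * efficiency = 20.7 * 0.88 = 18.22 per hour

18.22 per hour


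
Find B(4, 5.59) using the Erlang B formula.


B(N,A) = (A^N/N!) / sum(A^k/k!, k=0..N) with N=4, A=5.59 = 0.4422

0.4422


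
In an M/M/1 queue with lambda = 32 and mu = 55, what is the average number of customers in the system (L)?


rho = 32/55; L = rho/(1-rho) = 1.39

1.39


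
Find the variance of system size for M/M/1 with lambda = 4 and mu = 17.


rho = 4/17; Var(N) = rho/(1-rho)^2 = 0.4

0.4


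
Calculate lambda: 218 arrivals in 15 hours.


lambda = total arrivals / time = 218 / 15 = 14.53 per hour

14.53 per hour


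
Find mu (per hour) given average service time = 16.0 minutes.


mu = 60 / avg_service_time = 60 / 16.0 = 3.75 per hour

3.75 per hour


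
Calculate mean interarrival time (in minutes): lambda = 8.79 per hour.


Mean interarrival time = 60/lambda = 60/8.79 = 6.83 minutes

6.83 minutes


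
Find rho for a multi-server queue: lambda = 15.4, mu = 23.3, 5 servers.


rho = lambda / (c * mu) = 15.4 / (5 * 23.3) = 0.1322

0.1322


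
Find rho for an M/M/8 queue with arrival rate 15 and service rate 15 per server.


rho = lambda/(c*mu) = 15/(8*15) = 0.125

0.125


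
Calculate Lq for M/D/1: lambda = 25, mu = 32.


M/D/1: Lq = rho^2 / (2*(1-rho)) where rho = 25/32; Lq = 1.4

1.4


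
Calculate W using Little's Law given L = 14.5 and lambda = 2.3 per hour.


W = L / lambda = 14.5 / 2.3 = 6.3043 hours

6.3043 hours


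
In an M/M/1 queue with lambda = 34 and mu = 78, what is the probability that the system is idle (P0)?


P0 = 1 - rho = 1 - 34/78 = 0.5641

0.5641


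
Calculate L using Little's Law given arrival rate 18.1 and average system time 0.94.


L = lambda * W = 18.1 * 0.94 = 17.01

17.01


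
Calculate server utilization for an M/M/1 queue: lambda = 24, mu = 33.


rho = lambda/mu = 24/33 = 0.7273

0.7273


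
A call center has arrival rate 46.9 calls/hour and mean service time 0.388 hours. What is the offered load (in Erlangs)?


Offered load a = lambda * E[S] = 46.9 * 0.388 = 18.2 Erlangs

18.2 Erlangs


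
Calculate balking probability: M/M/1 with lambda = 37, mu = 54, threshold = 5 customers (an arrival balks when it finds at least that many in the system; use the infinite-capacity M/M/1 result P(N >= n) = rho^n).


P(N >= 5) = rho^5 = (37/54)^5 = 0.151

0.151


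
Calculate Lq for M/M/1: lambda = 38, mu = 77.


rho = 38/77; Lq = rho^2/(1-rho) = 0.48

0.48


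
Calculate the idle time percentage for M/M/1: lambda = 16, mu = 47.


Idle fraction = (1 - rho) * 100 = (1 - 16/47) * 100 = 66.0%

66.0%


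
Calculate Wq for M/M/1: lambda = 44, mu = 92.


rho = 44/92; Wq = rho/(mu - lambda) = 0.01 hours

0.01 hours


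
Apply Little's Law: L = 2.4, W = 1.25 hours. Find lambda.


lambda = L / W = 2.4 / 1.25 = 1.92 per hour

1.92 per hour


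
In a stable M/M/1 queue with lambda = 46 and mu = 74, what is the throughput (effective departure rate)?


For a stable queue (lambda < mu), throughput = lambda = 46 per hour

46 per hour


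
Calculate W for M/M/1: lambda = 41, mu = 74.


W = 1/(mu - lambda) = 1/(74 - 41) = 0.0303 hours

0.0303 hours


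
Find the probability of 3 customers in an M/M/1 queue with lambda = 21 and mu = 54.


rho = 21/54; P(n) = (1-rho)*rho^n = (1-21/54)*(21/54)^3 = 0.0359

0.0359


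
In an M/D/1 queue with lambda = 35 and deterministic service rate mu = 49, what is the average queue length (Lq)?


M/D/1: Lq = rho^2 / (2*(1-rho)) where rho = 35/49; Lq = 0.89

0.89


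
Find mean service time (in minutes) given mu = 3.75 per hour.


Mean service time = 60/mu = 60/3.75 = 16.0 minutes

16.0 minutes


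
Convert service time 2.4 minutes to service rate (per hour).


mu = 60 / avg_service_time = 60 / 2.4 = 25.0 per hour

25.0 per hour


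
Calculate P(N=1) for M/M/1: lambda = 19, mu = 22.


rho = 19/22; P(n) = (1-rho)*rho^n = (1-19/22)*(19/22)^1 = 0.1178

0.1178


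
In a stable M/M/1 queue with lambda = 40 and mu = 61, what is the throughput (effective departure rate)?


For a stable queue (lambda < mu), throughput = lambda = 40 per hour

40 per hour


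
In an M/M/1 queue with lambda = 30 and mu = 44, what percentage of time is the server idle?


Idle fraction = (1 - rho) * 100 = (1 - 30/44) * 100 = 31.8%

31.8%


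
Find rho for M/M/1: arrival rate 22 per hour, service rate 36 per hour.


rho = lambda/mu = 22/36 = 0.6111

0.6111
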